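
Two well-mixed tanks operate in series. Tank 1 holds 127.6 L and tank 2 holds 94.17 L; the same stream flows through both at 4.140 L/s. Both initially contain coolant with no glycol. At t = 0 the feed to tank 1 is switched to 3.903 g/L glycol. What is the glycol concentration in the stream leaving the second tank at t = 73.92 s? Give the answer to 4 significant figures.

Species balance on tank i: dCᵢ/dt = (Cᵢ₋₁ − Cᵢ)/τᵢ with τᵢ = Vᵢ/Q.
τ₁ = 127.6/4.140 = 30.8213 s; τ₂ = 94.17/4.140 = 22.7464 s.
Solving the cascade with C₁(0)=C₂(0)=0 gives C₂(t) = C_in[1 − (τ₁ e^(−t/τ₁) − τ₂ e^(−t/τ₂))/(τ₁ − τ₂)].
At t = 73.92: e^(−t/τ₁) = 0.0908682, e^(−t/τ₂) = 0.0387840.
C₂ = 3.903·[1 − (30.8213·0.0908682 − 22.7464·0.0387840)/(8.07488)] = 3.903·0.762414 = 2.97570 g/L.

2.976 g/L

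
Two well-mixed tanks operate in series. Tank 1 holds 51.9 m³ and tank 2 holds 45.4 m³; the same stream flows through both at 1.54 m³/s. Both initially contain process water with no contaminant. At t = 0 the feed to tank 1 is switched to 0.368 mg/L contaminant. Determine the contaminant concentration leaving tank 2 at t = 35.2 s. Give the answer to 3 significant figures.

0.113 mg/L

Time constants: τᵢ = Vᵢ/Q for each well-mixed tank.
τ₁ = 51.9/1.54 = 33.701 s; τ₂ = 45.4/1.54 = 29.481 s.
Tank 1: C₁ = C_in(1 − e^(−t/τ₁)). Tank 2 (τ₁ ≠ τ₂): C₂ = C_in[1 − (τ₁ e^(−t/τ₁) − τ₂ e^(−t/τ₂))/(τ₁ − τ₂)].
At t = 35.2: e^(−t/τ₁) = 0.35188, e^(−t/τ₂) = 0.30300.
C₂ = 0.368·[1 − (33.701·0.35188 − 29.481·0.30300)/(4.2208)] = 0.368·0.30676 = 0.11289 mg/L.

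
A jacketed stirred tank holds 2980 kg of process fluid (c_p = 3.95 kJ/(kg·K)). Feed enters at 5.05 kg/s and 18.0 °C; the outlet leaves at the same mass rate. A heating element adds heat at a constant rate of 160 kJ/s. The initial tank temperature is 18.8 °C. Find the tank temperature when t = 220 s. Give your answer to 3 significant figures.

M c_p dT/dt = ṁ c_p (T_in − T) + Q̇.
τ = M/ṁ = 590.10 s; T_ss = T_in + Q̇/(ṁ c_p) = 18.0 + 160/(5.05·3.95) = 26.021 °C.
Integrating: T(t) = T_ss + (T₀ − T_ss) e^(−t/τ).
T(220) = 26.021 + (-7.2211)·e^(−220/590.10) = 26.021 + (-7.2211)·0.68879 = 21.047 °C.

21.0 °C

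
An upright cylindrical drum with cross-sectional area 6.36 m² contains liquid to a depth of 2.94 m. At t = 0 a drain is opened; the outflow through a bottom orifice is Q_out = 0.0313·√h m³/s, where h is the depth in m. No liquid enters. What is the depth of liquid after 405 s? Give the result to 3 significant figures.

0.516 m

Mass balance (ρ constant): A dh/dt = −0.0313 √h.
∫ h^(−1/2) dh = −(0.0313/A) ∫ dt, giving 2√h = 2√h₀ − (0.0313/A) t.
√h = √2.94 − 0.0313·405/(2·6.36) = 1.7146 − 0.99658 = 0.71806.
h = 0.71806² = 0.51561 m.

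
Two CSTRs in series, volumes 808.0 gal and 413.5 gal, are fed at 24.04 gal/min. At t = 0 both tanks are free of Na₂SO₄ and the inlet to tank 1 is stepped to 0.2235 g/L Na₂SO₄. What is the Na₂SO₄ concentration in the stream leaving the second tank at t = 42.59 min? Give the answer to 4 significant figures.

0.1143 g/L

Each tank obeys Vᵢ dCᵢ/dt = Q(Cᵢ₋₁ − Cᵢ), so τᵢ = Vᵢ/Q.
τ₁ = 808.0/24.04 = 33.6106 min; τ₂ = 413.5/24.04 = 17.2005 min.
Tank 1: C₁ = C_in(1 − e^(−t/τ₁)). Tank 2 (τ₁ ≠ τ₂): C₂ = C_in[1 − (τ₁ e^(−t/τ₁) − τ₂ e^(−t/τ₂))/(τ₁ − τ₂)].
At t = 42.59: e^(−t/τ₁) = 0.281631, e^(−t/τ₂) = 0.0840712.
C₂ = 0.2235·[1 − (33.6106·0.281631 − 17.2005·0.0840712)/(16.4101)] = 0.2235·0.511295 = 0.114274 g/L.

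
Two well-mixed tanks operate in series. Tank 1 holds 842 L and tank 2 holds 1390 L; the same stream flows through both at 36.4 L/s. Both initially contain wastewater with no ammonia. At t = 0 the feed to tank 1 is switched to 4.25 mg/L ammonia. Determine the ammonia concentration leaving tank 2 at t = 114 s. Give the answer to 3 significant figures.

Species balance on tank i: dCᵢ/dt = (Cᵢ₋₁ − Cᵢ)/τᵢ with τᵢ = Vᵢ/Q.
τ₁ = 842/36.4 = 23.132 s; τ₂ = 1390/36.4 = 38.187 s.
Solving the cascade with C₁(0)=C₂(0)=0 gives C₂(t) = C_in[1 − (τ₁ e^(−t/τ₁) − τ₂ e^(−t/τ₂))/(τ₁ − τ₂)].
At t = 114: e^(−t/τ₁) = 0.0072390, e^(−t/τ₂) = 0.050523.
C₂ = 4.25·[1 − (23.132·0.0072390 − 38.187·0.050523)/(-15.055)] = 4.25·0.88297 = 3.7526 mg/L.

3.75 mg/L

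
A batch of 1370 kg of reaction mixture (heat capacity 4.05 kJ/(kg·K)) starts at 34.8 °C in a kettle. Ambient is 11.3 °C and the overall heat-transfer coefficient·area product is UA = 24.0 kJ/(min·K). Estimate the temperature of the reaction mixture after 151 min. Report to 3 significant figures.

Lumped-capacitance energy balance: M c_p dT/dt = UA(T_amb − T).
dT/dt = (T_ss − T)/τ with T_ss = T_amb = 11.300 °C, τ = M c_p/UA = 1370·4.05/24.0 = 231.19 min.
Integrating: T(t) = T_ss + (T₀ − T_ss) e^(−t/τ).
T(151) = 11.300 + (23.500)·0.52040 = 23.529 °C.

23.5 °C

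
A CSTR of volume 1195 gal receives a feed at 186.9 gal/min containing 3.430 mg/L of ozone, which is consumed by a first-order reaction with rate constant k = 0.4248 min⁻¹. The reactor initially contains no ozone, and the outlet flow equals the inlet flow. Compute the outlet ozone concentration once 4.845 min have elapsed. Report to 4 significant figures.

V dC/dt = Q(C_in − C) − k V C.
This is linear with rate a = Q/V + k = 0.581202 min⁻¹.
C_ss = Q C_in/(Q + kV) = 0.923015 mg/L; C(t) = C_ss + (C₀ − C_ss) e^(−a t).
C(4.845) = 0.923015 + (-0.923015)·e^(−0.581202·4.845) = 0.923015 + (-0.923015)·0.0598495 = 0.867773 mg/L.

0.8678 mg/L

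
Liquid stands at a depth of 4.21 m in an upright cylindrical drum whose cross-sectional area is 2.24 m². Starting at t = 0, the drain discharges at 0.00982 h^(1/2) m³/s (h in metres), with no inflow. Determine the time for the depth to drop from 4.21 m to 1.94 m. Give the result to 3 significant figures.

Unsteady balance on liquid volume: A dh/dt = −0.00982 √h.
This is separable: 2 d(√h)/dt = −0.00982/A, so √h = √h₀ − (0.00982/(2A)) t.
t = 2A(√h₀ − √h)/0.00982 = 2·2.24·(√4.21 − √1.94)/0.00982
  = 4.4800 × (2.0518 − 1.3928) / 0.00982 = 300.64 s.

301 s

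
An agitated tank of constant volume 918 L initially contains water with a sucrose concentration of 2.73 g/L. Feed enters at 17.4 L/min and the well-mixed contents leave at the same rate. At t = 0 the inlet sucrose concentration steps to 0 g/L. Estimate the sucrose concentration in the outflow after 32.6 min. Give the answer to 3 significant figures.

1.47 g/L

Accumulation = in − out for the solute gives V dC/dt = Q(C_in − C).
Rewrite as dC/dt + C/τ = C_in/τ, τ = V/Q = 52.759 min.
Integrating: C(t) = C_in + (C₀ − C_in) e^(−t/τ).
C(32.6) = 0 + (2.73 − 0)·e^(−32.6/52.759) = 0 + (2.7300)·0.53907 = 1.4717 g/L.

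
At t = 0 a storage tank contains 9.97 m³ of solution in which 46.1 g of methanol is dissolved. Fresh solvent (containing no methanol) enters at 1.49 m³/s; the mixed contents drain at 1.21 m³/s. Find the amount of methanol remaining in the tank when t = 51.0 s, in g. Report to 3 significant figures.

0.990 g

Let m(t) be the amount of methanol. Volume: V(t) = V₀ + (Q_in − Q_out) t = 9.97 + 0.28000 t; V(51.0) = 24.250 m³.
No methanol enters, so dm/dt = −Q_out · (m/V).
dm/m = −Q_out dt/(V₀ + 0.28000 t); integrating gives ln(m/m₀) = −(Q_out/(Q_in−Q_out)) ln(V/V₀).
m = m₀ (V₀/V)^(Q_out/(Q_in−Q_out)) = 46.1 × (9.97/24.250)^(4.3214) = 0.98982 g.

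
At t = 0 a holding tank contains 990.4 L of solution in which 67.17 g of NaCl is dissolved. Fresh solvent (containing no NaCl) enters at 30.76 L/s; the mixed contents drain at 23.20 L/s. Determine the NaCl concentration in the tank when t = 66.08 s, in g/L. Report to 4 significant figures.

Total volume: dV/dt = Q_in − Q_out = 7.56000 L/s, so V(t) = 990.4 + 7.56000 t and V(66.08) = 1489.96 L.
Species balance (pure solvent in): dm/dt = −Q_out · m/V(t).
Separate: dm/m = −Q_out dt/V(t) ⇒ ln(m/m₀) = −(Q_out/(Q_in−Q_out)) ln(V/V₀).
m = m₀ (V₀/V)^(Q_out/(Q_in−Q_out)) = 67.17 × (990.4/1489.96)^(3.06878) = 19.1814 g.
C = m/V = 19.1814/1489.96 = 0.0128737 g/L.

0.01287 g/L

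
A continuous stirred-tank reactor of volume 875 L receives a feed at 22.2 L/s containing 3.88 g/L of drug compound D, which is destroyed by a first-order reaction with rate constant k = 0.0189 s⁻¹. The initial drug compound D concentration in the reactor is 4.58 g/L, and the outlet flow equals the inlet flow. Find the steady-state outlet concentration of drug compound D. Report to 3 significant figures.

Species balance: V dC/dt = Q C_in − Q C − k V C.
Steady state (dC/dt = 0): C_ss = Q C_in/(Q + kV) = C_in/(1 + kV/Q).
C_ss = 22.2·3.88/(22.2 + 0.0189·875) = 86.136/38.737 = 2.2236 g/L.

2.22 g/L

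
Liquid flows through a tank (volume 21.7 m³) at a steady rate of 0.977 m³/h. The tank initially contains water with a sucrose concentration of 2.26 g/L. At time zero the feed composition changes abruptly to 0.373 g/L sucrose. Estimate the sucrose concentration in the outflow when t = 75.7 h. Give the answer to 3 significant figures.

0.435 g/L

Species balance on the tank: V dC/dt = Q(C_in − C).
Time constant τ = V/Q = 21.7/0.977 = 22.211 h.
Integrating: C(t) = C_in + (C₀ − C_in) e^(−t/τ).
C(75.7) = 0.373 + (2.26 − 0.373)·e^(−75.7/22.211) = 0.373 + (1.8870)·0.033099 = 0.43546 g/L.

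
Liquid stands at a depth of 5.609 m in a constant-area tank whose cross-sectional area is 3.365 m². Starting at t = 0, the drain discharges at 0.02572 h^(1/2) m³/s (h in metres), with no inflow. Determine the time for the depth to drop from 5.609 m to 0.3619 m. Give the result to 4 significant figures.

A dh/dt = −Q_out = −0.02572 √h.
Separate and integrate: 2(√h − √h₀) = −(0.02572/A) t.
t = 2A(√h₀ − √h)/0.02572 = 2·3.365·(√5.609 − √0.3619)/0.02572
  = 6.73000 × (2.36833 − 0.601581) / 0.02572 = 462.295 s.

462.3 s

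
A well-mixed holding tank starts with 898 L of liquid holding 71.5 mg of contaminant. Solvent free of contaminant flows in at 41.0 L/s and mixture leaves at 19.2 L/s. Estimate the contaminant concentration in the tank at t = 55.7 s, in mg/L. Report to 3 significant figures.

Total volume: dV/dt = Q_in − Q_out = 21.800 L/s, so V(t) = 898 + 21.800 t and V(55.7) = 2112.3 L.
No contaminant enters, so dm/dt = −Q_out · (m/V).
dm/m = −Q_out dt/(V₀ + 21.800 t); integrating gives ln(m/m₀) = −(Q_out/(Q_in−Q_out)) ln(V/V₀).
m = m₀ (V₀/V)^(Q_out/(Q_in−Q_out)) = 71.5 × (898/2112.3)^(0.88073) = 33.662 mg.
C = m/V = 33.662/2112.3 = 0.015936 mg/L.

0.0159 mg/L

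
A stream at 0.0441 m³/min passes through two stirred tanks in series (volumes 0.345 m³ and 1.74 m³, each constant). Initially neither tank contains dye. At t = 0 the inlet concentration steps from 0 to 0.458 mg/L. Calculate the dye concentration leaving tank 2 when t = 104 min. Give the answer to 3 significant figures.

0.417 mg/L

Species balance on tank i: dCᵢ/dt = (Cᵢ₋₁ − Cᵢ)/τᵢ with τᵢ = Vᵢ/Q.
τ₁ = 0.345/0.0441 = 7.8231 min; τ₂ = 1.74/0.0441 = 39.456 min.
Solving the cascade with C₁(0)=C₂(0)=0 gives C₂(t) = C_in[1 − (τ₁ e^(−t/τ₁) − τ₂ e^(−t/τ₂))/(τ₁ − τ₂)].
At t = 104: e^(−t/τ₁) = 1.6847e-06, e^(−t/τ₂) = 0.071657.
C₂ = 0.458·[1 − (7.8231·1.6847e-06 − 39.456·0.071657)/(-31.633)] = 0.458·0.91062 = 0.41706 mg/L.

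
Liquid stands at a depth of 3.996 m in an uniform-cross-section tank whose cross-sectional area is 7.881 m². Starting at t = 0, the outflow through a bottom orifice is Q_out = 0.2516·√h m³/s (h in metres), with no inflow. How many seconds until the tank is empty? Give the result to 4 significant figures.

125.2 s

Volume balance on the tank: A dh/dt = −0.2516 √h.
This is separable: 2 d(√h)/dt = −0.2516/A, so √h = √h₀ − (0.2516/(2A)) t.
Tank is empty when √h = 0: t_empty = 2A√h₀/0.2516.
t_empty = 2·7.881·√3.996/0.2516 = 15.7620·1.99900/0.2516 = 125.231 s.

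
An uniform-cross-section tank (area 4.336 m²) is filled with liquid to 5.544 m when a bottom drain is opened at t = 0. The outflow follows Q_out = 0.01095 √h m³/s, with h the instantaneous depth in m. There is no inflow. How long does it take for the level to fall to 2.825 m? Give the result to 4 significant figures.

533.6 s

With no inflow, A dh/dt = −0.01095 √h.
This is separable: 2 d(√h)/dt = −0.01095/A, so √h = √h₀ − (0.01095/(2A)) t.
t = 2A(√h₀ − √h)/0.01095 = 2·4.336·(√5.544 − √2.825)/0.01095
  = 8.67200 × (2.35457 − 1.68077) / 0.01095 = 533.622 s.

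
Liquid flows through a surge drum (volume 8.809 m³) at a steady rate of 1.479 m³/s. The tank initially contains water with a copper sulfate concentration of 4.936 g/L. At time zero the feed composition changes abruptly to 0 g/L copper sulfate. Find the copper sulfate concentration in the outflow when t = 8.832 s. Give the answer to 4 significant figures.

Species balance on the tank: V dC/dt = Q(C_in − C).
Time constant τ = V/Q = 8.809/1.479 = 5.95605 s.
This is linear first-order; C(t) = C_in + (C₀ − C_in) e^(−t/τ).
C(8.832) = 0 + (4.936 − 0)·e^(−8.832/5.95605) = 0 + (4.93600)·0.226987 = 1.12041 g/L.

1.120 g/L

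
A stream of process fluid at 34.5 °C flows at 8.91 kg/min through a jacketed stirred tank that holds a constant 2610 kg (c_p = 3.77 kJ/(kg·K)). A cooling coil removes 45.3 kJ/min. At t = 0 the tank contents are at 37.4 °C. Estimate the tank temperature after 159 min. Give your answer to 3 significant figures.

35.6 °C

Energy balance: M c_p dT/dt = ṁ c_p (T_in − T) − 45.3.
τ = M/ṁ = 292.93 min; T_ss = T_in − Q̇/(ṁ c_p) = 34.5 − 45.3/(8.91·3.77) = 33.151 °C.
This is linear first-order; T(t) = T_ss + (T₀ − T_ss) e^(−t/τ).
T(159) = 33.151 + (4.2486)·e^(−159/292.93) = 33.151 + (4.2486)·0.58112 = 35.620 °C.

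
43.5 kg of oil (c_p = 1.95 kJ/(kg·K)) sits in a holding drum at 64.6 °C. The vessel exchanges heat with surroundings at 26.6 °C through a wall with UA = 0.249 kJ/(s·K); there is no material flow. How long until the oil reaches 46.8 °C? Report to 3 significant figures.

Lumped-capacitance energy balance: M c_p dT/dt = UA(T_amb − T).
τ = M c_p/UA = 340.66 s; T_ss = T_amb = 26.600 °C.
T(t) = T_ss + (T₀ − T_ss)e^(−t/τ); set T = 46.8:
t = −τ ln[(T − T_ss)/(T₀ − T_ss)] = −340.66 · ln(0.53158) = 215.27 s.

215 s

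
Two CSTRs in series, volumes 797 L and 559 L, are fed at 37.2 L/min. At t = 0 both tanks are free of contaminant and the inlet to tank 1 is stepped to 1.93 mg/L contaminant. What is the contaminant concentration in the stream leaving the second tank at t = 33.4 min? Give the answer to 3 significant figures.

1.06 mg/L

Each tank obeys Vᵢ dCᵢ/dt = Q(Cᵢ₋₁ − Cᵢ), so τᵢ = Vᵢ/Q.
τ₁ = 797/37.2 = 21.425 min; τ₂ = 559/37.2 = 15.027 min.
Solving the cascade with C₁(0)=C₂(0)=0 gives C₂(t) = C_in[1 − (τ₁ e^(−t/τ₁) − τ₂ e^(−t/τ₂))/(τ₁ − τ₂)].
At t = 33.4: e^(−t/τ₁) = 0.21036, e^(−t/τ₂) = 0.10832.
C₂ = 1.93·[1 − (21.425·0.21036 − 15.027·0.10832)/(6.3978)] = 1.93·0.54998 = 1.0615 mg/L.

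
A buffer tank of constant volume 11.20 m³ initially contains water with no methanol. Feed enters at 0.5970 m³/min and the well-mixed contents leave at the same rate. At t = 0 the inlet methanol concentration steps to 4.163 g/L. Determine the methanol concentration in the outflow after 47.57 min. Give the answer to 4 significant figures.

Mass balance on the solute (V constant): V dC/dt = Q(C_in − C).
Rewrite as dC/dt + C/τ = C_in/τ, τ = V/Q = 18.7605 min.
C approaches C_in exponentially: C(t) = C_in + (C₀ − C_in) e^(−t/τ).
C(47.57) = 4.163 + (0 − 4.163)·e^(−47.57/18.7605) = 4.163 + (-4.16300)·0.0792101 = 3.83325 g/L.

3.833 g/L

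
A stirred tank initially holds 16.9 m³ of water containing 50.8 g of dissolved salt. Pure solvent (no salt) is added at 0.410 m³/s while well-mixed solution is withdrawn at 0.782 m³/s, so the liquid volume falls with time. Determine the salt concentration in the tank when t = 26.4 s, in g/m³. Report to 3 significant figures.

Let m(t) be the amount of salt. Volume: V(t) = V₀ + (Q_in − Q_out) t = 16.9 − 0.37200 t; V(26.4) = 7.0792 m³.
Solute balance: dm/dt = 0 − Q_out C = −Q_out m/V(t).
dm/m = −Q_out dt/(V₀ − 0.37200 t); integrating gives ln(m/m₀) = −(Q_out/(Q_in−Q_out)) ln(V/V₀).
m = m₀ (V₀/V)^(Q_out/(Q_in−Q_out)) = 50.8 × (16.9/7.0792)^(-2.1022) = 8.1556 g.
C = m/V = 8.1556/7.0792 = 1.1521 g/m³.

1.15 g/m³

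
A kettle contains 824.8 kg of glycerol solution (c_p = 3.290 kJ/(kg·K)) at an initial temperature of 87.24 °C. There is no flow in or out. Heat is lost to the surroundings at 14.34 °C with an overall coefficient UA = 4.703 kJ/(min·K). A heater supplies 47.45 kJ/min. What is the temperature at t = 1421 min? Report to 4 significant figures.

29.78 °C

M c_p dT/dt = −UA(T − T_amb) + Q̇.
dT/dt = (T_ss − T)/τ with T_ss = T_amb + Q̇/UA = 14.34 + 47.45/4.703 = 24.4293 °C, τ = M c_p/UA = 824.8·3.290/4.703 = 576.992 min.
Solution: T(t) = T_ss + (T₀ − T_ss) e^(−t/τ).
T(1421) = 24.4293 + (62.8107)·0.0851983 = 29.7807 °C.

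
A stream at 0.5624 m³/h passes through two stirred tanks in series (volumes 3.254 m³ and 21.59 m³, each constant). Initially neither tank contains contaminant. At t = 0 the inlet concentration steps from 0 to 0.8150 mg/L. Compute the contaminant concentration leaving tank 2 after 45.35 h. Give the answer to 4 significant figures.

0.5206 mg/L

Species balance on tank i: dCᵢ/dt = (Cᵢ₋₁ − Cᵢ)/τᵢ with τᵢ = Vᵢ/Q.
τ₁ = 3.254/0.5624 = 5.78592 h; τ₂ = 21.59/0.5624 = 38.3890 h.
Tank 1: C₁ = C_in(1 − e^(−t/τ₁)). Tank 2 (τ₁ ≠ τ₂): C₂ = C_in[1 − (τ₁ e^(−t/τ₁) − τ₂ e^(−t/τ₂))/(τ₁ − τ₂)].
At t = 45.35: e^(−t/τ₁) = 0.000394459, e^(−t/τ₂) = 0.306871.
C₂ = 0.8150·[1 − (5.78592·0.000394459 − 38.3890·0.306871)/(-32.6031)] = 0.8150·0.638740 = 0.520573 mg/L.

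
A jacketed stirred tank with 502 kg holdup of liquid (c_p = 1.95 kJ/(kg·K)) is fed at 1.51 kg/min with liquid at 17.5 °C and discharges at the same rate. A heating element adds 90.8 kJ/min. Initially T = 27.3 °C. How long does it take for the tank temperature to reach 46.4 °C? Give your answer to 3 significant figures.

793 min

Energy balance: M c_p dT/dt = ṁ c_p (T_in − T) + 90.8.
τ = M/ṁ = 332.45 min; T_ss = T_in + Q̇/(ṁ c_p) = 48.337 °C.
T(t) = T_ss + (T₀ − T_ss) e^(−t/τ). Set T = 46.4:
e^(−t/τ) = (46.4 − 48.337)/(27.3 − 48.337) = 0.092083
t = −332.45 · ln(0.092083) = 792.92 min.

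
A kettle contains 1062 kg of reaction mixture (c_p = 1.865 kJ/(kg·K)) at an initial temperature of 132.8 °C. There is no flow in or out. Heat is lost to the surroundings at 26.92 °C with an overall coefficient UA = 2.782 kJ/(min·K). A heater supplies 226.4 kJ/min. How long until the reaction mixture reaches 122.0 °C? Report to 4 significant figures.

413.8 min

Lumped-capacitance energy balance: M c_p dT/dt = UA(T_amb − T) + Q̇.
τ = M c_p/UA = 711.945 min; T_ss = T_amb + Q̇/UA = 26.92 + 226.4/2.782 = 108.300 °C.
T(t) = T_ss + (T₀ − T_ss)e^(−t/τ); set T = 122.0:
t = −τ ln[(T − T_ss)/(T₀ − T_ss)] = −711.945 · ln(0.559178) = 413.844 min.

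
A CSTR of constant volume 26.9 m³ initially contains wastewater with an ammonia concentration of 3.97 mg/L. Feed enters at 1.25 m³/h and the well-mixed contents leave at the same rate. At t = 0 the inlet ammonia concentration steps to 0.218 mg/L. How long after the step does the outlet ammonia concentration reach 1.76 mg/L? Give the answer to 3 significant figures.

Species balance: V dC/dt = Q(C_in − C) ⇒ τ = V/Q = 21.520 h.
C(t) = C_in + (C₀ − C_in) e^(−t/τ). Set C = 1.76 and solve for t:
e^(−t/τ) = (C − C_in)/(C₀ − C_in) = (1.76 − 0.218)/(3.97 − 0.218) = 0.41098
t = −τ ln(…) = 21.520 × 0.88921 = 19.136 h.

19.1 h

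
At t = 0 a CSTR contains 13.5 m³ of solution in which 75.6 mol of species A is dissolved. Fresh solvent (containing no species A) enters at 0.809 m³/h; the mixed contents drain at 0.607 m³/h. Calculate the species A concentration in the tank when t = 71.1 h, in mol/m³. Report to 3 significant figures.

0.308 mol/m³

Let m(t) be the amount of species A. Volume: V(t) = V₀ + (Q_in − Q_out) t = 13.5 + 0.20200 t; V(71.1) = 27.862 m³.
No species A enters, so dm/dt = −Q_out · (m/V).
Separate: dm/m = −Q_out dt/V(t) ⇒ ln(m/m₀) = −(Q_out/(Q_in−Q_out)) ln(V/V₀).
m = m₀ (V₀/V)^(Q_out/(Q_in−Q_out)) = 75.6 × (13.5/27.862)^(3.0050) = 8.5688 mol.
C = m/V = 8.5688/27.862 = 0.30754 mol/m³.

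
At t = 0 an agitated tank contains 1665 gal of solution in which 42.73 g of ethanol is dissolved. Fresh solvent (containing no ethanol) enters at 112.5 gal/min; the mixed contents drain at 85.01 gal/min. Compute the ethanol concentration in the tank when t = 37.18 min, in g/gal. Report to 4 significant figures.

0.003619 g/gal

Total volume: dV/dt = Q_in − Q_out = 27.4900 gal/min, so V(t) = 1665 + 27.4900 t and V(37.18) = 2687.08 gal.
Species balance (pure solvent in): dm/dt = −Q_out · m/V(t).
Separate: dm/m = −Q_out dt/V(t) ⇒ ln(m/m₀) = −(Q_out/(Q_in−Q_out)) ln(V/V₀).
m = m₀ (V₀/V)^(Q_out/(Q_in−Q_out)) = 42.73 × (1665/2687.08)^(3.09240) = 9.72587 g.
C = m/V = 9.72587/2687.08 = 0.00361950 g/gal.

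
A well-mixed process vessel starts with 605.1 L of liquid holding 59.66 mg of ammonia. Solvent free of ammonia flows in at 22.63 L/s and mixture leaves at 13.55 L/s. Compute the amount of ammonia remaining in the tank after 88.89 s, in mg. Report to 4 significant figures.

16.84 mg

Total volume: dV/dt = Q_in − Q_out = 9.08000 L/s, so V(t) = 605.1 + 9.08000 t and V(88.89) = 1412.22 L.
No ammonia enters, so dm/dt = −Q_out · (m/V).
dm/m = −Q_out dt/(V₀ + 9.08000 t); integrating gives ln(m/m₀) = −(Q_out/(Q_in−Q_out)) ln(V/V₀).
m = m₀ (V₀/V)^(Q_out/(Q_in−Q_out)) = 59.66 × (605.1/1412.22)^(1.49229) = 16.8425 mg.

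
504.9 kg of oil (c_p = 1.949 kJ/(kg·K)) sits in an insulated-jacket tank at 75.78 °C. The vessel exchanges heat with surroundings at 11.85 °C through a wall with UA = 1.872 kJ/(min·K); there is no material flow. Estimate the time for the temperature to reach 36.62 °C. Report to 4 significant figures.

Heat balance on the well-mixed liquid: M c_p dT/dt = −UA(T − T_amb).
τ = M c_p/UA = 525.668 min; T_ss = T_amb = 11.8500 °C.
T(t) = T_ss + (T₀ − T_ss)e^(−t/τ); set T = 36.62:
t = −τ ln[(T − T_ss)/(T₀ − T_ss)] = −525.668 · ln(0.387455) = 498.415 min.

498.4 min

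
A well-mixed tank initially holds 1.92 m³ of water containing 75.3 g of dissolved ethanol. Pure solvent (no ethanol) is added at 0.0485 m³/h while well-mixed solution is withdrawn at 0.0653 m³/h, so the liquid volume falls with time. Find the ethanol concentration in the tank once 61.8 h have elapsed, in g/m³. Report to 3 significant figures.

Let m(t) be the amount of ethanol. Volume: V(t) = V₀ + (Q_in − Q_out) t = 1.92 − 0.016800 t; V(61.8) = 0.88176 m³.
Species balance (pure solvent in): dm/dt = −Q_out · m/V(t).
dm/m = −Q_out dt/(V₀ − 0.016800 t); integrating gives ln(m/m₀) = −(Q_out/(Q_in−Q_out)) ln(V/V₀).
m = m₀ (V₀/V)^(Q_out/(Q_in−Q_out)) = 75.3 × (1.92/0.88176)^(-3.8869) = 3.6577 g.
C = m/V = 3.6577/0.88176 = 4.1482 g/m³.

4.15 g/m³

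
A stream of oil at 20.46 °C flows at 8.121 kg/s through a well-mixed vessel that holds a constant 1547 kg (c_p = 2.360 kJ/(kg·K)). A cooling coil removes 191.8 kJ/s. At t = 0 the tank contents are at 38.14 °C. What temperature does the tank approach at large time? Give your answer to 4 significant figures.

Unsteady energy balance on the tank contents: M c_p dT/dt = ṁ c_p (T_in − T) − 191.8.
At steady state dT/dt = 0 ⇒ T_ss = T_in − Q̇/(ṁ c_p) = 20.46 − 191.8/(8.121·2.360) = 10.4525 °C.

10.45 °C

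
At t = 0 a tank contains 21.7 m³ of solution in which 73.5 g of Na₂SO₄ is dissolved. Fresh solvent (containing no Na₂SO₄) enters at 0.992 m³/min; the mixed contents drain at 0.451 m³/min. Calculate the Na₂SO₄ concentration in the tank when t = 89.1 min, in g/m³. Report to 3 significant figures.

0.397 g/m³

Total volume: dV/dt = Q_in − Q_out = 0.54100 m³/min, so V(t) = 21.7 + 0.54100 t and V(89.1) = 69.903 m³.
Solute balance: dm/dt = 0 − Q_out C = −Q_out m/V(t).
Separate: dm/m = −Q_out dt/V(t) ⇒ ln(m/m₀) = −(Q_out/(Q_in−Q_out)) ln(V/V₀).
m = m₀ (V₀/V)^(Q_out/(Q_in−Q_out)) = 73.5 × (21.7/69.903)^(0.83364) = 27.718 g.
C = m/V = 27.718/69.903 = 0.39652 g/m³.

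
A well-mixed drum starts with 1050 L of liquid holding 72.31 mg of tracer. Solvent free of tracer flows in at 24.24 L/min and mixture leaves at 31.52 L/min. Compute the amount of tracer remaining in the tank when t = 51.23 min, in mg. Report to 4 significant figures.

10.82 mg

Let m(t) be the amount of tracer. Volume: V(t) = V₀ + (Q_in − Q_out) t = 1050 − 7.28000 t; V(51.23) = 677.046 L.
Species balance (pure solvent in): dm/dt = −Q_out · m/V(t).
dm/m = −Q_out dt/(V₀ − 7.28000 t); integrating gives ln(m/m₀) = −(Q_out/(Q_in−Q_out)) ln(V/V₀).
m = m₀ (V₀/V)^(Q_out/(Q_in−Q_out)) = 72.31 × (1050/677.046)^(-4.32967) = 10.8165 mg.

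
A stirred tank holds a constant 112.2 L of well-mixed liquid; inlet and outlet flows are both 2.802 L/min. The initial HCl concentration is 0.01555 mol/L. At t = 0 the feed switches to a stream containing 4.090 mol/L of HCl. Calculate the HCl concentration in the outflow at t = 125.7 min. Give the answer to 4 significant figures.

3.913 mol/L

Transient balance on the dissolved component: V dC/dt = Q(C_in − C).
Rewrite as dC/dt + C/τ = C_in/τ, τ = V/Q = 40.0428 min.
Integrating: C(t) = C_in + (C₀ − C_in) e^(−t/τ).
C(125.7) = 4.090 + (0.01555 − 4.090)·e^(−125.7/40.0428) = 4.090 + (-4.07445)·0.0433201 = 3.91349 mol/L.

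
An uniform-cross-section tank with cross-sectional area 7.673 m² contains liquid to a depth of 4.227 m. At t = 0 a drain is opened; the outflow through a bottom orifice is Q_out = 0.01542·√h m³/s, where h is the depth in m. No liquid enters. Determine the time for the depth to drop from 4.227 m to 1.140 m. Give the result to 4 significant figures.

With no inflow, A dh/dt = −0.01542 √h.
This is separable: 2 d(√h)/dt = −0.01542/A, so √h = √h₀ − (0.01542/(2A)) t.
t = 2A(√h₀ − √h)/0.01542 = 2·7.673·(√4.227 − √1.140)/0.01542
  = 15.3460 × (2.05597 − 1.06771) / 0.01542 = 983.516 s.

983.5 s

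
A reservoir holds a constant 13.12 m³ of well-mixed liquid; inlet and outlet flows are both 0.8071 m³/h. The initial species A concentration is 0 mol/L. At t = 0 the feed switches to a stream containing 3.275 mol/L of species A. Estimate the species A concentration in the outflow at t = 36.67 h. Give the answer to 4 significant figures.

2.932 mol/L

Unsteady species balance (constant V, well mixed): V dC/dt = Q(C_in − C).
So dC/dt = (C_in − C)/τ with τ = V/Q = 13.12/0.8071 = 16.2557 h.
Solution: C(t) = C_in + (C₀ − C_in) e^(−t/τ).
C(36.67) = 3.275 + (0 − 3.275)·e^(−36.67/16.2557) = 3.275 + (-3.27500)·0.104788 = 2.93182 mol/L.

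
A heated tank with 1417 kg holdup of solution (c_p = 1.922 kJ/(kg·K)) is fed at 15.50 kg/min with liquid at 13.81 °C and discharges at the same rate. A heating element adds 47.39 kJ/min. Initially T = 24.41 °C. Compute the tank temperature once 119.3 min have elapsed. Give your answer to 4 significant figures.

Unsteady energy balance on the tank contents: M c_p dT/dt = ṁ c_p (T_in − T) + 47.39.
τ = M/ṁ = 91.4194 min; T_ss = T_in + Q̇/(ṁ c_p) = 13.81 + 47.39/(15.50·1.922) = 15.4007 °C.
This is linear first-order; T(t) = T_ss + (T₀ − T_ss) e^(−t/τ).
T(119.3) = 15.4007 + (9.00925)·e^(−119.3/91.4194) = 15.4007 + (9.00925)·0.271179 = 17.8439 °C.

17.84 °C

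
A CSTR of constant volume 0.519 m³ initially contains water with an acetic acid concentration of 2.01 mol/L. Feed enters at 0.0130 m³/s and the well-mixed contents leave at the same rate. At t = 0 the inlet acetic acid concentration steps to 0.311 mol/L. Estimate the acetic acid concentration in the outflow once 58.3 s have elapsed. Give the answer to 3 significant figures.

Transient balance on the dissolved component: V dC/dt = Q(C_in − C).
Time constant τ = V/Q = 0.519/0.0130 = 39.923 s.
Solution: C(t) = C_in + (C₀ − C_in) e^(−t/τ).
C(58.3) = 0.311 + (2.01 − 0.311)·e^(−58.3/39.923) = 0.311 + (1.6990)·0.23216 = 0.70545 mol/L.

0.705 mol/L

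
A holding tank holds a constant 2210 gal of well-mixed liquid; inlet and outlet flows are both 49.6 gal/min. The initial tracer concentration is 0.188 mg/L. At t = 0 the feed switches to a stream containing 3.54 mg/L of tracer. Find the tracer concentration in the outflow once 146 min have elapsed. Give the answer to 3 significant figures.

Unsteady species balance (constant V, well mixed): V dC/dt = Q(C_in − C).
Time constant τ = V/Q = 2210/49.6 = 44.556 min.
This is linear first-order; C(t) = C_in + (C₀ − C_in) e^(−t/τ).
C(146) = 3.54 + (0.188 − 3.54)·e^(−146/44.556) = 3.54 + (-3.3520)·0.037751 = 3.4135 mg/L.

3.41 mg/L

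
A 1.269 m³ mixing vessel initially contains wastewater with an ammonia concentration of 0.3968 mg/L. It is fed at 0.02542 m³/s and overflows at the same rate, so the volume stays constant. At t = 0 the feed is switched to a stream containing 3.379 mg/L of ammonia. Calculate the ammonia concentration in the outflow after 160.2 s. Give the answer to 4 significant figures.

Mass balance on the solute (V constant): V dC/dt = Q(C_in − C).
Time constant τ = V/Q = 1.269/0.02542 = 49.9213 s.
Solution: C(t) = C_in + (C₀ − C_in) e^(−t/τ).
C(160.2) = 3.379 + (0.3968 − 3.379)·e^(−160.2/49.9213) = 3.379 + (-2.98220)·0.0403950 = 3.25853 mg/L.

3.259 mg/L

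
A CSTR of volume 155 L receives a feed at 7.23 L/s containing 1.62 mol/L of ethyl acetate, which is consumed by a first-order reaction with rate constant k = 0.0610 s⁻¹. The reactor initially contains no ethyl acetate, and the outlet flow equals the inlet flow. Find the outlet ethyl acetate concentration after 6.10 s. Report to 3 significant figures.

0.338 mol/L

Accumulation = in − out − consumed: V dC/dt = Q C_in − Q C − k V C.
This is linear with rate a = Q/V + k = 0.10765 s⁻¹.
C_ss = Q C_in/(Q + kV) = 0.70198 mol/L; C(t) = C_ss + (C₀ − C_ss) e^(−a t).
C(6.10) = 0.70198 + (-0.70198)·e^(−0.10765·6.10) = 0.70198 + (-0.70198)·0.51859 = 0.33794 mol/L.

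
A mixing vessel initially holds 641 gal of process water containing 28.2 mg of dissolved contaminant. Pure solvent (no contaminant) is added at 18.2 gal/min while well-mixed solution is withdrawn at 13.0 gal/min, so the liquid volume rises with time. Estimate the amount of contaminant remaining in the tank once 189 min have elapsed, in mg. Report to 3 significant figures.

Let m(t) be the amount of contaminant. Volume: V(t) = V₀ + (Q_in − Q_out) t = 641 + 5.2000 t; V(189) = 1623.8 gal.
Species balance (pure solvent in): dm/dt = −Q_out · m/V(t).
dm/m = −Q_out dt/(V₀ + 5.2000 t); integrating gives ln(m/m₀) = −(Q_out/(Q_in−Q_out)) ln(V/V₀).
m = m₀ (V₀/V)^(Q_out/(Q_in−Q_out)) = 28.2 × (641/1623.8)^(2.5000) = 2.7610 mg.

2.76 mg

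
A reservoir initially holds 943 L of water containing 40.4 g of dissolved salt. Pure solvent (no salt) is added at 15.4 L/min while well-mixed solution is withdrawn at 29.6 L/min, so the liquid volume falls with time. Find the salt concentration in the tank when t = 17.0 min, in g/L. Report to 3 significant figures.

0.0311 g/L

Let m(t) be the amount of salt. Volume: V(t) = V₀ + (Q_in − Q_out) t = 943 − 14.200 t; V(17.0) = 701.60 L.
No salt enters, so dm/dt = −Q_out · (m/V).
Separate: dm/m = −Q_out dt/V(t) ⇒ ln(m/m₀) = −(Q_out/(Q_in−Q_out)) ln(V/V₀).
m = m₀ (V₀/V)^(Q_out/(Q_in−Q_out)) = 40.4 × (943/701.60)^(-2.0845) = 21.811 g.
C = m/V = 21.811/701.60 = 0.031088 g/L.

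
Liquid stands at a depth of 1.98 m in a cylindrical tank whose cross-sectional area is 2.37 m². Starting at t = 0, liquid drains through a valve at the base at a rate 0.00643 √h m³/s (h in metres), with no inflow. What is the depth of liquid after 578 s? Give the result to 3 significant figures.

With no inflow, A dh/dt = −0.00643 √h.
This is separable: 2 d(√h)/dt = −0.00643/A, so √h = √h₀ − (0.00643/(2A)) t.
√h = √1.98 − 0.00643·578/(2·2.37) = 1.4071 − 0.78408 = 0.62304.
h = 0.62304² = 0.38818 m.

0.388 m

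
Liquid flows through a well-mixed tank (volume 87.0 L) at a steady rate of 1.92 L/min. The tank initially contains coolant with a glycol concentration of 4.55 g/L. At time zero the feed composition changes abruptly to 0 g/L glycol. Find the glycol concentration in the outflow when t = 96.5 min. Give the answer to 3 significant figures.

Species balance on the tank: V dC/dt = Q(C_in − C).
Rewrite as dC/dt + C/τ = C_in/τ, τ = V/Q = 45.312 min.
Integrating: C(t) = C_in + (C₀ − C_in) e^(−t/τ).
C(96.5) = 0 + (4.55 − 0)·e^(−96.5/45.312) = 0 + (4.5500)·0.11888 = 0.54090 g/L.

0.541 g/L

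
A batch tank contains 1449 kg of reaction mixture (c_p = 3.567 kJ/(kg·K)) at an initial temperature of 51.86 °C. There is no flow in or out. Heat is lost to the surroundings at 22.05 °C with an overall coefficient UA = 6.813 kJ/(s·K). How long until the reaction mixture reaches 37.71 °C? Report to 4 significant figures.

Unsteady energy balance on the tank contents: M c_p dT/dt = −UA(T − T_amb).
τ = M c_p/UA = 758.635 s; T_ss = T_amb = 22.0500 °C.
T(t) = T_ss + (T₀ − T_ss)e^(−t/τ); set T = 37.71:
t = −τ ln[(T − T_ss)/(T₀ − T_ss)] = −758.635 · ln(0.525327) = 488.360 s.

488.4 s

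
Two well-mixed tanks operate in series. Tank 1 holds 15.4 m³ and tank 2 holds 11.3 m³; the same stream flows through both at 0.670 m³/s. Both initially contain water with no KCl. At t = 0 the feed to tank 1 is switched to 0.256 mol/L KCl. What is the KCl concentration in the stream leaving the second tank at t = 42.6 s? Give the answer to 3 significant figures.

0.162 mol/L

Species balance on tank i: dCᵢ/dt = (Cᵢ₋₁ − Cᵢ)/τᵢ with τᵢ = Vᵢ/Q.
τ₁ = 15.4/0.670 = 22.985 s; τ₂ = 11.3/0.670 = 16.866 s.
Tank 1: C₁ = C_in(1 − e^(−t/τ₁)). Tank 2 (τ₁ ≠ τ₂): C₂ = C_in[1 − (τ₁ e^(−t/τ₁) − τ₂ e^(−t/τ₂))/(τ₁ − τ₂)].
At t = 42.6: e^(−t/τ₁) = 0.15671, e^(−t/τ₂) = 0.079991.
C₂ = 0.256·[1 − (22.985·0.15671 − 16.866·0.079991)/(6.1194)] = 0.256·0.63186 = 0.16176 mol/L.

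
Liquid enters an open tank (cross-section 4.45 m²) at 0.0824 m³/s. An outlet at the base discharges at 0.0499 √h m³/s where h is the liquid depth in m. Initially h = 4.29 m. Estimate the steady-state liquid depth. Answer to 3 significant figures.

Unsteady balance on liquid volume: A dh/dt = Q_in − 0.0499 √h. At steady state dh/dt = 0:
Q_in = 0.0499 √h_ss ⇒ √h_ss = 0.0824/0.0499 = 1.6513.
h_ss = 1.6513² = 2.7268 m. (Since h₀ = 4.29 m > h_ss, the level will fall toward this value.)

2.73 m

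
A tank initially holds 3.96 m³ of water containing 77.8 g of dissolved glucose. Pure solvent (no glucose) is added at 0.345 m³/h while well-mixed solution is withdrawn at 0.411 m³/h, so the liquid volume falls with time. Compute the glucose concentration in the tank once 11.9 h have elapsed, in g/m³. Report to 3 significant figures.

6.19 g/m³

Total volume: dV/dt = Q_in − Q_out = -0.066000 m³/h, so V(t) = 3.96 − 0.066000 t and V(11.9) = 3.1746 m³.
Species balance (pure solvent in): dm/dt = −Q_out · m/V(t).
Separate: dm/m = −Q_out dt/V(t) ⇒ ln(m/m₀) = −(Q_out/(Q_in−Q_out)) ln(V/V₀).
m = m₀ (V₀/V)^(Q_out/(Q_in−Q_out)) = 77.8 × (3.96/3.1746)^(-6.2273) = 19.639 g.
C = m/V = 19.639/3.1746 = 6.1863 g/m³.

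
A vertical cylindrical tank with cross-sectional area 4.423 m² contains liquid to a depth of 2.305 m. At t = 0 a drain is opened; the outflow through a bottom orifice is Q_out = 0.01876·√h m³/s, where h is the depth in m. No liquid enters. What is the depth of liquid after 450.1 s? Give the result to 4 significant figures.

Accumulation of liquid (constant cross-section A): A dh/dt = −0.01876 √h.
This is separable: 2 d(√h)/dt = −0.01876/A, so √h = √h₀ − (0.01876/(2A)) t.
√h = √2.305 − 0.01876·450.1/(2·4.423) = 1.51822 − 0.954542 = 0.563681.
h = 0.563681² = 0.317736 m.

0.3177 m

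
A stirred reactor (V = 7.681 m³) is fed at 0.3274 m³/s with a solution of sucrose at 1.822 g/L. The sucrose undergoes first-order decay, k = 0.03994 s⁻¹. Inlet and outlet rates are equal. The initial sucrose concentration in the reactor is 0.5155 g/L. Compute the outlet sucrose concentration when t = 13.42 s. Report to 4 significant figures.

0.8002 g/L

Accumulation = in − out − consumed: V dC/dt = Q C_in − Q C − k V C.
dC/dt = (Q/V) C_in − (Q/V + k) C; effective rate a = Q/V + k = 0.0426247 + 0.03994 = 0.0825647 s⁻¹.
C_ss = Q C_in/(Q + kV) = 0.940622 g/L; C(t) = C_ss + (C₀ − C_ss) e^(−a t).
C(13.42) = 0.940622 + (-0.425122)·e^(−0.0825647·13.42) = 0.940622 + (-0.425122)·0.330213 = 0.800241 g/L.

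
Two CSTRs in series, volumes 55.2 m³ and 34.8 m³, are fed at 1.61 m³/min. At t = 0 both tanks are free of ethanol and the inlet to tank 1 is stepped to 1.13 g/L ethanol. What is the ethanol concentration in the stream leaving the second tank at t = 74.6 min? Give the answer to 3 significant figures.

0.844 g/L

Time constants: τᵢ = Vᵢ/Q for each well-mixed tank.
τ₁ = 55.2/1.61 = 34.286 min; τ₂ = 34.8/1.61 = 21.615 min.
Tank 1: C₁ = C_in(1 − e^(−t/τ₁)). Tank 2 (τ₁ ≠ τ₂): C₂ = C_in[1 − (τ₁ e^(−t/τ₁) − τ₂ e^(−t/τ₂))/(τ₁ − τ₂)].
At t = 74.6: e^(−t/τ₁) = 0.11351, e^(−t/τ₂) = 0.031704.
C₂ = 1.13·[1 − (34.286·0.11351 − 21.615·0.031704)/(12.671)] = 1.13·0.74693 = 0.84403 g/L.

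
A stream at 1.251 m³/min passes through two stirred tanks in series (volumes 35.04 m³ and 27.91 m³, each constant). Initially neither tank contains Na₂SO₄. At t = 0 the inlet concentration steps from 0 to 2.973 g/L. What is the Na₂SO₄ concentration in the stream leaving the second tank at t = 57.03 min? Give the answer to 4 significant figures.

1.969 g/L

Each tank obeys Vᵢ dCᵢ/dt = Q(Cᵢ₋₁ − Cᵢ), so τᵢ = Vᵢ/Q.
τ₁ = 35.04/1.251 = 28.0096 min; τ₂ = 27.91/1.251 = 22.3102 min.
Solving the cascade with C₁(0)=C₂(0)=0 gives C₂(t) = C_in[1 − (τ₁ e^(−t/τ₁) − τ₂ e^(−t/τ₂))/(τ₁ − τ₂)].
At t = 57.03: e^(−t/τ₁) = 0.130538, e^(−t/τ₂) = 0.0775963.
C₂ = 2.973·[1 − (28.0096·0.130538 − 22.3102·0.0775963)/(5.69944)] = 2.973·0.662223 = 1.96879 g/L.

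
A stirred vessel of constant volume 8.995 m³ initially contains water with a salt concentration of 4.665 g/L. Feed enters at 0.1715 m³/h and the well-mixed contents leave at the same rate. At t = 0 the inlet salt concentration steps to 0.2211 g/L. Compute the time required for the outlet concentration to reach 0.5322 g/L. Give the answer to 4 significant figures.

Species balance on the tank: V dC/dt = Q(C_in − C), so τ = V/Q = 52.4490 h.
C(t) = C_in + (C₀ − C_in) e^(−t/τ). Set C = 0.5322 and solve for t:
e^(−t/τ) = (C − C_in)/(C₀ − C_in) = (0.5322 − 0.2211)/(4.665 − 0.2211) = 0.0700061
t = −τ ln(…) = 52.4490 × 2.65917 = 139.471 h.

139.5 h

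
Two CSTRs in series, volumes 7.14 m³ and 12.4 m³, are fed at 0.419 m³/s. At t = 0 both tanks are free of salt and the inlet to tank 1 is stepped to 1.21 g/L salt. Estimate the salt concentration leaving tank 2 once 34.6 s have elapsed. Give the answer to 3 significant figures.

Time constants: τᵢ = Vᵢ/Q for each well-mixed tank.
τ₁ = 7.14/0.419 = 17.041 s; τ₂ = 12.4/0.419 = 29.594 s.
Tank 1: C₁ = C_in(1 − e^(−t/τ₁)). Tank 2 (τ₁ ≠ τ₂): C₂ = C_in[1 − (τ₁ e^(−t/τ₁) − τ₂ e^(−t/τ₂))/(τ₁ − τ₂)].
At t = 34.6: e^(−t/τ₁) = 0.13128, e^(−t/τ₂) = 0.31063.
C₂ = 1.21·[1 − (17.041·0.13128 − 29.594·0.31063)/(-12.554)] = 1.21·0.44591 = 0.53955 g/L.

0.540 g/L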